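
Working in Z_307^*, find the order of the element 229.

Since 229 ∈ (Z/307Z)^×, its order divides φ(307) = 307 − 1 = 306 = 2 · 3^2 · 17.
Divisors of 306: 1, 2, 3, 6, 9, 17, 18, 34, 51, 102, 153, 306.
Evaluate successive powers at the divisors of 306:
229^1 ≡ 229 (mod 307)
229^2 ≡ 251 (mod 307)
229^3 ≡ 70 (mod 307)
229^6 ≡ 295 (mod 307)
229^9 ≡ 81 (mod 307)
229^17 ≡ 93 (mod 307)
229^18 ≡ 114 (mod 307)
229^34 ≡ 53 (mod 307)
229^51 ≡ 17 (mod 307)
229^102 ≡ 289 (mod 307)
229^153 ≡ 1 (mod 307) ✓
Therefore the multiplicative order of 229 modulo 307 is 153.

153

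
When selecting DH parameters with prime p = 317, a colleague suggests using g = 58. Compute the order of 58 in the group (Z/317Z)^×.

The order of 58 must divide φ(317) = 317 − 1 = 316 = 2^2 · 79.
Divisors of 316: 1, 2, 4, 79, 158, 316.
Check 58^d mod 317 for each divisor in increasing order:
58^1 ≡ 58
58^2 ≡ 194
58^4 ≡ 230
58^79 ≡ 316
58^158 ≡ 1
The smallest such exponent is 158, so the order of 58 is 158.

158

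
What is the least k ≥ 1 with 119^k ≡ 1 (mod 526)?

262

ord(119) | φ(526) = φ(2)·φ(263) = 1·262 = 262 = 2 · 131.
Divisors of 262: 1, 2, 131, 262.
Compute 119^d (mod 526) for the divisors d until we hit 1:
119^1 ≡ 119 (mod 526)
119^2 ≡ 485 (mod 526)
119^131 ≡ 525 (mod 526)
119^262 ≡ 1 (mod 526) ✓
So ord_526(119) = 262.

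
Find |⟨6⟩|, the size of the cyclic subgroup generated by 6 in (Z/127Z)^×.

126

The order of 6 must divide φ(127) = 127 − 1 = 126 = 2 · 3^2 · 7.
Divisors of 126: 1, 2, 3, 6, 7, 9, 14, 18, 21, 42, 63, 126.
Evaluate successive powers at the divisors of 126:
6^1 ≡ 6 (mod 127)
6^2 ≡ 36 (mod 127)
6^3 ≡ 89 (mod 127)
6^6 ≡ 47 (mod 127)
6^7 ≡ 28 (mod 127)
6^9 ≡ 119 (mod 127)
6^14 ≡ 22 (mod 127)
6^18 ≡ 64 (mod 127)
6^21 ≡ 108 (mod 127)
6^42 ≡ 107 (mod 127)
6^63 ≡ 126 (mod 127)
6^126 ≡ 1 (mod 127) ✓
Hence ord(6) = 126.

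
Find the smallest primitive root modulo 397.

φ(397) = 397 − 1 = 396 = 2^2 · 3^2 · 11.
Test candidates g = 2, 3, … against the prime factors q ∈ {2, 3, 11} of φ(397): g is a generator iff g^(396/q) ≢ 1 for every such q.
g = 2: 2^198 ≡ 396; 2^132 ≡ 1 — hits 1, so not a primitive root.
g = 3: 3^198 ≡ 1 — hits 1, so not a primitive root.
g = 4: 4^198 ≡ 1 — hits 1, so not a primitive root.
g = 5: 5^198 ≡ 396; 5^132 ≡ 362; 5^36 ≡ 290 — none is 1, so 5 is a primitive root.
The smallest primitive root modulo 397 is 5.

5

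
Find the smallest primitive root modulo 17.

3

φ(17) = 17 − 1 = 16 = 2^4.
g is a primitive root iff g^(16/q) ≢ 1 (mod 17) for each prime q ∈ {2}.
g = 2: 2^8 ≡ 1 — hits 1, so not a primitive root.
g = 3: 3^8 ≡ 16 — none is 1, so 3 is a primitive root.
The smallest primitive root modulo 17 is 3.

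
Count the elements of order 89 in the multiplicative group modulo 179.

φ(179) = 179 − 1 = 178 = 2 · 89.
In a cyclic group of order 178, there are φ(d) elements of order d for each divisor d of 178, and zero for non-divisors.
89 | 178, and φ(89) = 89 − 1 = 88.

88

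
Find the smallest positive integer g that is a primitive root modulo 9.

φ(9) = φ(3^2) = 3·(3−1) = 6 = 2 · 3.
g is a primitive root iff g^(6/q) ≢ 1 (mod 9) for each prime q ∈ {2, 3}.
g = 2: 2^3 ≡ 8; 2^2 ≡ 4 — none is 1, so 2 is a primitive root.
Hence the least primitive root of 9 is 2.

2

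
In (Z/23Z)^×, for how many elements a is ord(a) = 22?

10

φ(23) = 23 − 1 = 22 = 2 · 11.
In a cyclic group of order 22, there are φ(d) elements of order d for each divisor d of 22, and zero for non-divisors.
22 = 2 · 11 divides 22, and φ(22) = 10.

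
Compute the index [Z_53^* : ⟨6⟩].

2

ord(6) | φ(53) = 53 − 1 = 52 = 2^2 · 13.
Divisors of 52: 1, 2, 4, 13, 26, 52.
Evaluate successive powers at the divisors of 52:
6^1 ≡ 6
6^2 ≡ 36
6^4 ≡ 24
6^13 ≡ 52
6^26 ≡ 1
Thus |⟨6⟩| = ord(6) = 26.
The index is φ(53) / ord(6) = 52 / 26 = 2.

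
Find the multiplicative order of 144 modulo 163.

81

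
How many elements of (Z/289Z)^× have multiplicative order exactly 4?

φ(289) = φ(17^2) = 17·(17−1) = 272 = 2^4 · 17.
In a cyclic group of order 272, there are φ(d) elements of order d for each divisor d of 272, and zero for non-divisors.
4 = 2^2 divides 272, and φ(4) = 2.

2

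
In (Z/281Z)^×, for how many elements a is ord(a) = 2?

1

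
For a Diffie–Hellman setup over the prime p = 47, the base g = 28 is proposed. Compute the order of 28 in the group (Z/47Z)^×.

By Lagrange's theorem, ord_47(28) divides φ(47) = 47 − 1 = 46 = 2 · 23.
Divisors of 46: 1, 2, 23, 46.
Compute 28^d (mod 47) for the divisors d until we hit 1:
28^1 ≡ 28
28^2 ≡ 32
28^23 ≡ 1
Hence ord(28) = 23.

23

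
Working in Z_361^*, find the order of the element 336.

342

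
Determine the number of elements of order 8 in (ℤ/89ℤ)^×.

4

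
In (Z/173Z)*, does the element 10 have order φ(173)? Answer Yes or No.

No

φ(173) = 173 − 1 = 172 = 2^2 · 43.
It suffices to check that the order of 10 is not a proper divisor of 172: compute 10^(172/q) for q ∈ {2, 43}.
10^86 ≡ 1 (mod 173)  [q = 2: ≡ 1 ✗]
10^4 ≡ 139 (mod 173)  [q = 43: ≢ 1 ✓]
10^86 ≡ 1 shows ord(10) | 86, strictly less than φ(173); not a primitive root.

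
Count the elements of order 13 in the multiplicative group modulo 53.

12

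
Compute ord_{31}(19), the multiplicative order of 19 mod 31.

15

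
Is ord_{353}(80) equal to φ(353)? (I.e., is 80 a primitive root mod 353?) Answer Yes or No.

Yes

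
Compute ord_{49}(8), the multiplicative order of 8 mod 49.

7

By Lagrange's theorem, ord_49(8) divides φ(49) = φ(7^2) = 7·(7−1) = 42 = 2 · 3 · 7.
Divisors of 42: 1, 2, 3, 6, 7, 14, 21, 42.
Compute 8^d (mod 49) for the divisors d until we hit 1:
8^1 ≡ 8
8^2 ≡ 15
8^3 ≡ 22
8^6 ≡ 43
8^7 ≡ 1
Hence ord(8) = 7.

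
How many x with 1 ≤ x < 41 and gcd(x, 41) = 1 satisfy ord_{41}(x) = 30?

0

φ(41) = 41 − 1 = 40 = 2^3 · 5.
(Z/41Z)^× is cyclic (|G| = 40); a cyclic group of order m has exactly φ(d) elements of each order d | m, and none otherwise.
30 does not divide 40, so no element of (Z/41Z)^× has order 30.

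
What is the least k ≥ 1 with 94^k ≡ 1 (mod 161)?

66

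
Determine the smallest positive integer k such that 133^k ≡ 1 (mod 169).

The order of 133 must divide φ(169) = φ(13^2) = 13·(13−1) = 156 = 2^2 · 3 · 13.
Divisors of 156: 1, 2, 3, 4, 6, 12, 13, 26, 39, 52, 78, 156.
Test each divisor d:
133^1 ≡ 133 (mod 169)
133^2 ≡ 113 (mod 169)
133^3 ≡ 157 (mod 169)
133^4 ≡ 94 (mod 169)
133^6 ≡ 144 (mod 169)
133^12 ≡ 118 (mod 169)
133^13 ≡ 146 (mod 169)
133^26 ≡ 22 (mod 169)
133^39 ≡ 1 (mod 169) ✓
So ord_169(133) = 39.

39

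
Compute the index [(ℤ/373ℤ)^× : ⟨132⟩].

1

Since 132 ∈ (Z/373Z)^×, its order divides φ(373) = 373 − 1 = 372 = 2^2 · 3 · 31.
Divisors of 372: 1, 2, 3, 4, 6, 12, 31, 62, 93, 124, 186, 372.
Evaluate successive powers at the divisors of 372:
132^1 ≡ 132 (mod 373)
132^2 ≡ 266 (mod 373)
132^3 ≡ 50 (mod 373)
132^4 ≡ 259 (mod 373)
132^6 ≡ 262 (mod 373)
132^12 ≡ 12 (mod 373)
132^31 ≡ 173 (mod 373)
132^62 ≡ 89 (mod 373)
132^93 ≡ 104 (mod 373)
132^124 ≡ 88 (mod 373)
132^186 ≡ 372 (mod 373)
132^372 ≡ 1 (mod 373) ✓
The order of 132 is 372, so the subgroup it generates has 372 elements.
Index = |(Z/373Z)^×| / |⟨132⟩| = 372 / 372 = 1.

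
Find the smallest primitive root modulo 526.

5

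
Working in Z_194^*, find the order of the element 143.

ord(143) | φ(194) = φ(2)·φ(97) = 1·96 = 96 = 2^5 · 3.
Divisors of 96: 1, 2, 3, 4, 6, 8, 12, 16, 24, 32, 48, 96.
Compute 143^d (mod 194) for the divisors d until we hit 1:
143^1 ≡ 143 (mod 194)
143^2 ≡ 79 (mod 194)
143^3 ≡ 45 (mod 194)
143^4 ≡ 33 (mod 194)
143^6 ≡ 85 (mod 194)
143^8 ≡ 119 (mod 194)
143^12 ≡ 47 (mod 194)
143^16 ≡ 193 (mod 194)
143^24 ≡ 75 (mod 194)
143^32 ≡ 1 (mod 194) ✓
Hence ord(143) = 32.

32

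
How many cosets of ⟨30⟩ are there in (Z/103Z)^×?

6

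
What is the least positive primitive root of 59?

φ(59) = 59 − 1 = 58 = 2 · 29.
Test candidates g = 2, 3, … against the prime factors q ∈ {2, 29} of φ(59): g is a generator iff g^(58/q) ≢ 1 for every such q.
g = 2: 2^29 ≡ 58; 2^2 ≡ 4 — none is 1, so 2 is a primitive root.
Hence the least primitive root of 59 is 2.

2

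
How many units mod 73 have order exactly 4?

φ(73) = 73 − 1 = 72 = 2^3 · 3^2.
In a cyclic group of order 72, there are φ(d) elements of order d for each divisor d of 72, and zero for non-divisors.
4 = 2^2 divides 72, and φ(4) = 2.

2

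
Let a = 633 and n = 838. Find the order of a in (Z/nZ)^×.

418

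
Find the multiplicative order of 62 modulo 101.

20

ord(62) | φ(101) = 101 − 1 = 100 = 2^2 · 5^2.
Divisors of 100: 1, 2, 4, 5, 10, 20, 25, 50, 100.
Compute 62^d (mod 101) for the divisors d until we hit 1:
62^1 ≡ 62
62^2 ≡ 6
62^4 ≡ 36
62^5 ≡ 10
62^10 ≡ 100
62^20 ≡ 1
Hence ord(62) = 20.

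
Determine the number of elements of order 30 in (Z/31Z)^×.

8

φ(31) = 31 − 1 = 30 = 2 · 3 · 5.
In a cyclic group of order 30, there are φ(d) elements of order d for each divisor d of 30, and zero for non-divisors.
30 = 2 · 3 · 5 divides 30, and φ(30) = 8.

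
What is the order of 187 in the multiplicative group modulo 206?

By Lagrange's theorem, ord_206(187) divides φ(206) = φ(2)·φ(103) = 1·102 = 102 = 2 · 3 · 17.
Divisors of 102: 1, 2, 3, 6, 17, 34, 51, 102.
Test each divisor d:
187^1 ≡ 187 (mod 206)
187^2 ≡ 155 (mod 206)
187^3 ≡ 145 (mod 206)
187^6 ≡ 13 (mod 206)
187^17 ≡ 47 (mod 206)
187^34 ≡ 149 (mod 206)
187^51 ≡ 205 (mod 206)
187^102 ≡ 1 (mod 206) ✓
Hence ord(187) = 102.

102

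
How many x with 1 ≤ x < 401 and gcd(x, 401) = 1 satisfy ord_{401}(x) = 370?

0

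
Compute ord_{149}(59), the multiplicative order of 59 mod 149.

148

By Lagrange's theorem, ord_149(59) divides φ(149) = 149 − 1 = 148 = 2^2 · 37.
Divisors of 148: 1, 2, 4, 37, 74, 148.
Compute 59^d (mod 149) for the divisors d until we hit 1:
59^1 ≡ 59
59^2 ≡ 54
59^4 ≡ 85
59^37 ≡ 105
59^74 ≡ 148
59^148 ≡ 1
The smallest such exponent is 148, so the order of 59 is 148.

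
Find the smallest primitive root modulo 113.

3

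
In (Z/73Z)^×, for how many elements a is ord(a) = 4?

2

φ(73) = 73 − 1 = 72 = 2^3 · 3^2.
In a cyclic group of order 72, there are φ(d) elements of order d for each divisor d of 72, and zero for non-divisors.
4 = 2^2 divides 72, and φ(4) = 2.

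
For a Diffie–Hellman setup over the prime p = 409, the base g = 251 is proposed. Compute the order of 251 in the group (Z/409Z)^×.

408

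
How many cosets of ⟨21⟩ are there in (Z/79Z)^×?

By Lagrange's theorem, ord_79(21) divides φ(79) = 79 − 1 = 78 = 2 · 3 · 13.
Divisors of 78: 1, 2, 3, 6, 13, 26, 39, 78.
Evaluate successive powers at the divisors of 78:
21^1 ≡ 21 (mod 79)
21^2 ≡ 46 (mod 79)
21^3 ≡ 18 (mod 79)
21^6 ≡ 8 (mod 79)
21^13 ≡ 1 (mod 79) ✓
So ord_79(21) = 13, hence |⟨21⟩| = 13.
[(Z/79Z)^× : ⟨21⟩] = 78/13 = 6.

6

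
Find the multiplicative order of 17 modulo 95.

36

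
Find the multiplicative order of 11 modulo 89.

22

The order of 11 must divide φ(89) = 89 − 1 = 88 = 2^3 · 11.
Divisors of 88: 1, 2, 4, 8, 11, 22, 44, 88.
Evaluate successive powers at the divisors of 88:
11^1 ≡ 11 (mod 89)
11^2 ≡ 32 (mod 89)
11^4 ≡ 45 (mod 89)
11^8 ≡ 67 (mod 89)
11^11 ≡ 88 (mod 89)
11^22 ≡ 1 (mod 89) ✓
The smallest such exponent is 22, so the order of 11 is 22.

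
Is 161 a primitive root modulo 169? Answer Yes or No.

No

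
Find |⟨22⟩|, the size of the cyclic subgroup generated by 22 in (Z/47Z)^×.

46

The order of 22 must divide φ(47) = 47 − 1 = 46 = 2 · 23.
Divisors of 46: 1, 2, 23, 46.
Evaluate successive powers at the divisors of 46:
22^1 ≡ 22 (mod 47)
22^2 ≡ 14 (mod 47)
22^23 ≡ 46 (mod 47)
22^46 ≡ 1 (mod 47) ✓
Therefore the multiplicative order of 22 modulo 47 is 46.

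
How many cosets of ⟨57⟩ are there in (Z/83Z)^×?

1

Since 57 ∈ (Z/83Z)^×, its order divides φ(83) = 83 − 1 = 82 = 2 · 41.
Divisors of 82: 1, 2, 41, 82.
Check 57^d mod 83 for each divisor in increasing order:
57^1 ≡ 57 (mod 83)
57^2 ≡ 12 (mod 83)
57^41 ≡ 82 (mod 83)
57^82 ≡ 1 (mod 83) ✓
Thus |⟨57⟩| = ord(57) = 82.
The index is φ(83) / ord(57) = 82 / 82 = 1.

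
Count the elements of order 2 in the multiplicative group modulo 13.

1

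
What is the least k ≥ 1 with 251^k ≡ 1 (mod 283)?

47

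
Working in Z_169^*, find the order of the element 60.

ord(60) | φ(169) = φ(13^2) = 13·(13−1) = 156 = 2^2 · 3 · 13.
Divisors of 156: 1, 2, 3, 4, 6, 12, 13, 26, 39, 52, 78, 156.
Check 60^d mod 169 for each divisor in increasing order:
60^1 ≡ 60 (mod 169)
60^2 ≡ 51 (mod 169)
60^3 ≡ 18 (mod 169)
60^4 ≡ 66 (mod 169)
60^6 ≡ 155 (mod 169)
60^12 ≡ 27 (mod 169)
60^13 ≡ 99 (mod 169)
60^26 ≡ 168 (mod 169)
60^39 ≡ 70 (mod 169)
60^52 ≡ 1 (mod 169) ✓
Therefore the multiplicative order of 60 modulo 169 is 52.

52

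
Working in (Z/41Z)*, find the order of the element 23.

10

By Lagrange's theorem, ord_41(23) divides φ(41) = 41 − 1 = 40 = 2^3 · 5.
Divisors of 40: 1, 2, 4, 5, 8, 10, 20, 40.
Check 23^d mod 41 for each divisor in increasing order:
23^1 ≡ 23 (mod 41)
23^2 ≡ 37 (mod 41)
23^4 ≡ 16 (mod 41)
23^5 ≡ 40 (mod 41)
23^8 ≡ 10 (mod 41)
23^10 ≡ 1 (mod 41) ✓
Hence ord(23) = 10.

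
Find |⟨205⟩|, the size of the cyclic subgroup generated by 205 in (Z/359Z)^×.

ord(205) | φ(359) = 359 − 1 = 358 = 2 · 179.
Divisors of 358: 1, 2, 179, 358.
Compute 205^d (mod 359) for the divisors d until we hit 1:
205^1 ≡ 205 (mod 359)
205^2 ≡ 22 (mod 359)
205^179 ≡ 1 (mod 359) ✓
Therefore the multiplicative order of 205 modulo 359 is 179.

179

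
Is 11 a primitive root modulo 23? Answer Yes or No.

φ(23) = 23 − 1 = 22 = 2 · 11.
Test 11^(22/q) mod 23 for each prime factor q of 22:
11^11 ≡ 22 (mod 23)  [q = 2: ≢ 1 ✓]
11^2 ≡ 6 (mod 23)  [q = 11: ≢ 1 ✓]
None equal 1, so ord_23(11) = 22: 11 is a primitive root.

Yes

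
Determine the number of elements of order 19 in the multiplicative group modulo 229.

18

φ(229) = 229 − 1 = 228 = 2^2 · 3 · 19.
(Z/229Z)^× is cyclic (|G| = 228); a cyclic group of order m has exactly φ(d) elements of each order d | m, and none otherwise.
19 | 228, and φ(19) = 19 − 1 = 18.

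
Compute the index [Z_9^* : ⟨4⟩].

2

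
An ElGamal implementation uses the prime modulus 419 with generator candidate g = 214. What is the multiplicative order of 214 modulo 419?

ord(214) | φ(419) = 419 − 1 = 418 = 2 · 11 · 19.
Divisors of 418: 1, 2, 11, 19, 22, 38, 209, 418.
Compute 214^d (mod 419) for the divisors d until we hit 1:
214^1 ≡ 214 (mod 419)
214^2 ≡ 125 (mod 419)
214^11 ≡ 211 (mod 419)
214^19 ≡ 119 (mod 419)
214^22 ≡ 107 (mod 419)
214^38 ≡ 334 (mod 419)
214^209 ≡ 418 (mod 419)
214^418 ≡ 1 (mod 419) ✓
Hence ord(214) = 418.

418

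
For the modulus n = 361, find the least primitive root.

2

φ(361) = φ(19^2) = 19·(19−1) = 342 = 2 · 3^2 · 19.
g is a primitive root iff g^(342/q) ≢ 1 (mod 361) for each prime q ∈ {2, 3, 19}.
g = 2: 2^171 ≡ 360; 2^114 ≡ 292; 2^18 ≡ 58 — none is 1, so 2 is a primitive root.
The smallest primitive root modulo 361 is 2.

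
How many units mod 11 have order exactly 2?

1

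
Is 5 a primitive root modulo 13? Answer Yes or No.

φ(13) = 13 − 1 = 12 = 2^2 · 3.
Test 5^(12/q) mod 13 for each prime factor q of 12:
5^6 ≡ 12 (mod 13)  [q = 2: ≢ 1 ✓]
5^4 ≡ 1 (mod 13)  [q = 3: ≡ 1 ✗]
Since 5^4 ≡ 1, the order of 5 divides 4 < 12, so 5 is not a primitive root.

No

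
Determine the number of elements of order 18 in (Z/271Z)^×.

6

φ(271) = 271 − 1 = 270 = 2 · 3^3 · 5.
Since (Z/271Z)^× is cyclic of order 270, the number of elements of order d is φ(d) when d | 270 and 0 otherwise.
18 = 2 · 3^2 divides 270, and φ(18) = 6.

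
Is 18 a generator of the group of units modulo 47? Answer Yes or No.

φ(47) = 47 − 1 = 46 = 2 · 23.
Test 18^(46/q) mod 47 for each prime factor q of 46:
18^23 ≡ 1 (mod 47)  [q = 2: ≡ 1 ✗]
18^2 ≡ 42 (mod 47)  [q = 23: ≢ 1 ✓]
18^23 ≡ 1 shows ord(18) | 23, strictly less than φ(47); not a primitive root.

No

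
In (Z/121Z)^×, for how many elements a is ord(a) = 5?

4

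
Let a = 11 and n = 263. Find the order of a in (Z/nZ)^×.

131

The order of 11 must divide φ(263) = 263 − 1 = 262 = 2 · 131.
Divisors of 262: 1, 2, 131, 262.
Check 11^d mod 263 for each divisor in increasing order:
11^1 ≡ 11
11^2 ≡ 121
11^131 ≡ 1
Hence ord(11) = 131.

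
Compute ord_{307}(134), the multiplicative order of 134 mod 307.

153

Since 134 ∈ (Z/307Z)^×, its order divides φ(307) = 307 − 1 = 306 = 2 · 3^2 · 17.
Divisors of 306: 1, 2, 3, 6, 9, 17, 18, 34, 51, 102, 153, 306.
Test each divisor d:
134^1 ≡ 134
134^2 ≡ 150
134^3 ≡ 145
134^6 ≡ 149
134^9 ≡ 115
134^17 ≡ 46
134^18 ≡ 24
134^34 ≡ 274
134^51 ≡ 17
134^102 ≡ 289
134^153 ≡ 1
So ord_307(134) = 153.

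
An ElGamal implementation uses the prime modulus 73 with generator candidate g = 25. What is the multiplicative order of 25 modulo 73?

36

ord(25) | φ(73) = 73 − 1 = 72 = 2^3 · 3^2.
Divisors of 72: 1, 2, 3, 4, 6, 8, 9, 12, 18, 24, 36, 72.
Evaluate successive powers at the divisors of 72:
25^1 ≡ 25 (mod 73)
25^2 ≡ 41 (mod 73)
25^3 ≡ 3 (mod 73)
25^4 ≡ 2 (mod 73)
25^6 ≡ 9 (mod 73)
25^8 ≡ 4 (mod 73)
25^9 ≡ 27 (mod 73)
25^12 ≡ 8 (mod 73)
25^18 ≡ 72 (mod 73)
25^24 ≡ 64 (mod 73)
25^36 ≡ 1 (mod 73) ✓
Therefore the multiplicative order of 25 modulo 73 is 36.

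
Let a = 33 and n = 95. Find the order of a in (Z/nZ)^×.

ord(33) | φ(95) = φ(5·19) = (5−1)·(19−1) = 4·18 = 72 = 2^3 · 3^2.
Divisors of 72: 1, 2, 3, 4, 6, 8, 9, 12, 18, 24, 36, 72.
Compute 33^d (mod 95) for the divisors d until we hit 1:
33^1 ≡ 33 (mod 95)
33^2 ≡ 44 (mod 95)
33^3 ≡ 27 (mod 95)
33^4 ≡ 36 (mod 95)
33^6 ≡ 64 (mod 95)
33^8 ≡ 61 (mod 95)
33^9 ≡ 18 (mod 95)
33^12 ≡ 11 (mod 95)
33^18 ≡ 39 (mod 95)
33^24 ≡ 26 (mod 95)
33^36 ≡ 1 (mod 95) ✓
The smallest such exponent is 36, so the order of 33 is 36.

36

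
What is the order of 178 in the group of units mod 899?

Since 178 ∈ (Z/899Z)^×, its order divides φ(899) = φ(29·31) = (29−1)·(31−1) = 28·30 = 840 = 2^3 · 3 · 5 · 7.
Divisors of 840: 1, 2, 3, 4, 5, 6, 7, 8, 10, 12, 14, 15, 20, 21, 24, 28, 30, 35, 40, 42, 56, 60, 70, 84, 105, 120, 140, 168, 210, 280, 420, 840.
Compute 178^d (mod 899) for the divisors d until we hit 1:
178^1 ≡ 178 (mod 899)
178^2 ≡ 219 (mod 899)
178^3 ≡ 325 (mod 899)
178^4 ≡ 314 (mod 899)
178^5 ≡ 154 (mod 899)
178^6 ≡ 442 (mod 899)
178^7 ≡ 463 (mod 899)
178^8 ≡ 605 (mod 899)
178^10 ≡ 342 (mod 899)
178^12 ≡ 281 (mod 899)
178^14 ≡ 407 (mod 899)
178^15 ≡ 526 (mod 899)
178^20 ≡ 94 (mod 899)
178^21 ≡ 550 (mod 899)
178^24 ≡ 748 (mod 899)
178^28 ≡ 233 (mod 899)
178^30 ≡ 683 (mod 899)
178^35 ≡ 898 (mod 899)
178^40 ≡ 745 (mod 899)
178^42 ≡ 436 (mod 899)
178^56 ≡ 349 (mod 899)
178^60 ≡ 807 (mod 899)
178^70 ≡ 1 (mod 899) ✓
Hence ord(178) = 70.

70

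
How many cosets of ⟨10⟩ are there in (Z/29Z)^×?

1

By Lagrange's theorem, ord_29(10) divides φ(29) = 29 − 1 = 28 = 2^2 · 7.
Divisors of 28: 1, 2, 4, 7, 14, 28.
Compute 10^d (mod 29) for the divisors d until we hit 1:
10^1 ≡ 10 (mod 29)
10^2 ≡ 13 (mod 29)
10^4 ≡ 24 (mod 29)
10^7 ≡ 17 (mod 29)
10^14 ≡ 28 (mod 29)
10^28 ≡ 1 (mod 29) ✓
The order of 10 is 28, so the subgroup it generates has 28 elements.
[(Z/29Z)^× : ⟨10⟩] = 28/28 = 1.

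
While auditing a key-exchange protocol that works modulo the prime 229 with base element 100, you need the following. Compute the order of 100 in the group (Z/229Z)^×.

114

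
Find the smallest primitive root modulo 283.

3

φ(283) = 283 − 1 = 282 = 2 · 3 · 47.
g is a primitive root iff g^(282/q) ≢ 1 (mod 283) for each prime q ∈ {2, 3, 47}.
g = 2: 2^141 ≡ 282; 2^94 ≡ 1 — hits 1, so not a primitive root.
g = 3: 3^141 ≡ 282; 3^94 ≡ 238; 3^6 ≡ 163 — none is 1, so 3 is a primitive root.
Hence the least primitive root of 283 is 3.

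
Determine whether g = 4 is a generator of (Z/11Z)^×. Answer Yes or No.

φ(11) = 11 − 1 = 10 = 2 · 5.
An element g generates (Z/11Z)^× iff g^(10/q) ≢ 1 (mod 11) for each prime q ∈ {2, 5}.
4^5 ≡ 1 (mod 11)  [q = 2: ≡ 1 ✗]
4^2 ≡ 5 (mod 11)  [q = 5: ≢ 1 ✓]
Since 4^5 ≡ 1, the order of 4 divides 5 < 10, so 4 is not a primitive root.

No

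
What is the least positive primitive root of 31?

φ(31) = 31 − 1 = 30 = 2 · 3 · 5.
Test candidates g = 2, 3, … against the prime factors q ∈ {2, 3, 5} of φ(31): g is a generator iff g^(30/q) ≢ 1 for every such q.
g = 2: 2^15 ≡ 1 — hits 1, so not a primitive root.
g = 3: 3^15 ≡ 30; 3^10 ≡ 25; 3^6 ≡ 16 — none is 1, so 3 is a primitive root.
Hence the least primitive root of 31 is 3.

3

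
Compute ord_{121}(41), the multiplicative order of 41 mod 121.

110

The order of 41 must divide φ(121) = φ(11^2) = 11·(11−1) = 110 = 2 · 5 · 11.
Divisors of 110: 1, 2, 5, 10, 11, 22, 55, 110.
Compute 41^d (mod 121) for the divisors d until we hit 1:
41^1 ≡ 41 (mod 121)
41^2 ≡ 108 (mod 121)
41^5 ≡ 32 (mod 121)
41^10 ≡ 56 (mod 121)
41^11 ≡ 118 (mod 121)
41^22 ≡ 9 (mod 121)
41^55 ≡ 120 (mod 121)
41^110 ≡ 1 (mod 121) ✓
Therefore the multiplicative order of 41 modulo 121 is 110.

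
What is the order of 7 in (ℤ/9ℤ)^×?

The order of 7 must divide φ(9) = φ(3^2) = 3·(3−1) = 6 = 2 · 3.
Divisors of 6: 1, 2, 3, 6.
Compute 7^d (mod 9) for the divisors d until we hit 1:
7^1 ≡ 7 (mod 9)
7^2 ≡ 4 (mod 9)
7^3 ≡ 1 (mod 9) ✓
Therefore the multiplicative order of 7 modulo 9 is 3.

3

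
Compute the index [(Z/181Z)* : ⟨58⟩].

1

ord(58) | φ(181) = 181 − 1 = 180 = 2^2 · 3^2 · 5.
Divisors of 180: 1, 2, 3, 4, 5, 6, 9, 10, 12, 15, 18, 20, 30, 36, 45, 60, 90, 180.
Check 58^d mod 181 for each divisor in increasing order:
58^1 ≡ 58 (mod 181)
58^2 ≡ 106 (mod 181)
58^3 ≡ 175 (mod 181)
58^4 ≡ 14 (mod 181)
58^5 ≡ 88 (mod 181)
58^6 ≡ 36 (mod 181)
58^9 ≡ 146 (mod 181)
58^10 ≡ 142 (mod 181)
58^12 ≡ 29 (mod 181)
58^15 ≡ 7 (mod 181)
58^18 ≡ 139 (mod 181)
58^20 ≡ 73 (mod 181)
58^30 ≡ 49 (mod 181)
58^36 ≡ 135 (mod 181)
58^45 ≡ 162 (mod 181)
58^60 ≡ 48 (mod 181)
58^90 ≡ 180 (mod 181)
58^180 ≡ 1 (mod 181) ✓
Thus |⟨58⟩| = ord(58) = 180.
Index = |(Z/181Z)^×| / |⟨58⟩| = 180 / 180 = 1.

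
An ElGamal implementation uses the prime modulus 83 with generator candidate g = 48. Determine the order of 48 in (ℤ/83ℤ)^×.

Since 48 ∈ (Z/83Z)^×, its order divides φ(83) = 83 − 1 = 82 = 2 · 41.
Divisors of 82: 1, 2, 41, 82.
Test each divisor d:
48^1 ≡ 48
48^2 ≡ 63
48^41 ≡ 1
Therefore the multiplicative order of 48 modulo 83 is 41.

41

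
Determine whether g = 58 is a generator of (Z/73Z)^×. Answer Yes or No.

φ(73) = 73 − 1 = 72 = 2^3 · 3^2.
58 is a primitive root mod 73 iff 58^(φ(73)/q) ≢ 1 for every prime q | φ(73), i.e. q ∈ {2, 3}.
58^36 ≡ 72 (mod 73)  [q = 2: ≢ 1 ✓]
58^24 ≡ 8 (mod 73)  [q = 3: ≢ 1 ✓]
None equal 1, so ord_73(58) = 72: 58 is a primitive root.

Yes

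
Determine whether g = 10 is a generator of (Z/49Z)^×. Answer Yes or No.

φ(49) = φ(7^2) = 7·(7−1) = 42 = 2 · 3 · 7.
10 is a primitive root mod 49 iff 10^(φ(49)/q) ≢ 1 for every prime q | φ(49), i.e. q ∈ {2, 3, 7}.
10^21 ≡ 48 (mod 49)  [q = 2: ≢ 1 ✓]
10^14 ≡ 30 (mod 49)  [q = 3: ≢ 1 ✓]
10^6 ≡ 8 (mod 49)  [q = 7: ≢ 1 ✓]
All checks pass, so 10 has order 42 and is a primitive root modulo 49.

Yes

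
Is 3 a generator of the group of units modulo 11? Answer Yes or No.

φ(11) = 11 − 1 = 10 = 2 · 5.
Test 3^(10/q) mod 11 for each prime factor q of 10:
3^5 ≡ 1 (mod 11)  [q = 2: ≡ 1 ✗]
3^2 ≡ 9 (mod 11)  [q = 5: ≢ 1 ✓]
Since 3^5 ≡ 1, the order of 3 divides 5 < 10, so 3 is not a primitive root.

No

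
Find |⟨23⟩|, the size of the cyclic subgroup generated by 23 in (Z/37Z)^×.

ord(23) | φ(37) = 37 − 1 = 36 = 2^2 · 3^2.
Divisors of 36: 1, 2, 3, 4, 6, 9, 12, 18, 36.
Check 23^d mod 37 for each divisor in increasing order:
23^1 ≡ 23 (mod 37)
23^2 ≡ 11 (mod 37)
23^3 ≡ 31 (mod 37)
23^4 ≡ 10 (mod 37)
23^6 ≡ 36 (mod 37)
23^9 ≡ 6 (mod 37)
23^12 ≡ 1 (mod 37) ✓
Hence ord(23) = 12.

12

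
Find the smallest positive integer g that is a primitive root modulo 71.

φ(71) = 71 − 1 = 70 = 2 · 5 · 7.
g is a primitive root iff g^(70/q) ≢ 1 (mod 71) for each prime q ∈ {2, 5, 7}.
g = 2: 2^35 ≡ 1 — hits 1, so not a primitive root.
g = 3: 3^35 ≡ 1 — hits 1, so not a primitive root.
g = 4: 4^35 ≡ 1 — hits 1, so not a primitive root.
g = 5: 5^35 ≡ 1 — hits 1, so not a primitive root.
g = 6: 6^35 ≡ 1 — hits 1, so not a primitive root.
g = 7: 7^35 ≡ 70; 7^14 ≡ 54; 7^10 ≡ 45 — none is 1, so 7 is a primitive root.
So 7 is the smallest generator of (Z/71Z)^×.

7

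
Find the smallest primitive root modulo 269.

φ(269) = 269 − 1 = 268 = 2^2 · 67.
Test candidates g = 2, 3, … against the prime factors q ∈ {2, 67} of φ(269): g is a generator iff g^(268/q) ≢ 1 for every such q.
g = 2: 2^134 ≡ 268; 2^4 ≡ 16 — none is 1, so 2 is a primitive root.
So 2 is the smallest generator of (Z/269Z)^×.

2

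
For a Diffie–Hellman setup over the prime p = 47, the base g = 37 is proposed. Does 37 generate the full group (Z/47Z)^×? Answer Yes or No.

φ(47) = 47 − 1 = 46 = 2 · 23.
An element g generates (Z/47Z)^× iff g^(46/q) ≢ 1 (mod 47) for each prime q ∈ {2, 23}.
37^23 ≡ 1 (mod 47)  [q = 2: ≡ 1 ✗]
37^2 ≡ 6 (mod 47)  [q = 23: ≢ 1 ✓]
The check at q = 2 fails, so 37 generates a proper subgroup.

No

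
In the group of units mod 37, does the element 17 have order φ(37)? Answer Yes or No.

φ(37) = 37 − 1 = 36 = 2^2 · 3^2.
17 is a primitive root mod 37 iff 17^(φ(37)/q) ≢ 1 for every prime q | φ(37), i.e. q ∈ {2, 3}.
17^18 ≡ 36 (mod 37)  [q = 2: ≢ 1 ✓]
17^12 ≡ 26 (mod 37)  [q = 3: ≢ 1 ✓]
Every test exponent gives a nontrivial residue, hence 17 generates the full group.

Yes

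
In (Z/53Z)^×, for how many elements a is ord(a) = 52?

24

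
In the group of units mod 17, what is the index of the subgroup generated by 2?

2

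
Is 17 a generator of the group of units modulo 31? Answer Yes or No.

Yes

φ(31) = 31 − 1 = 30 = 2 · 3 · 5.
17 is a primitive root mod 31 iff 17^(φ(31)/q) ≢ 1 for every prime q | φ(31), i.e. q ∈ {2, 3, 5}.
17^15 ≡ 30 (mod 31)  [q = 2: ≢ 1 ✓]
17^10 ≡ 25 (mod 31)  [q = 3: ≢ 1 ✓]
17^6 ≡ 8 (mod 31)  [q = 5: ≢ 1 ✓]
None equal 1, so ord_31(17) = 30: 17 is a primitive root.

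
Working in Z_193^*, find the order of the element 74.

The order of 74 must divide φ(193) = 193 − 1 = 192 = 2^6 · 3.
Divisors of 192: 1, 2, 3, 4, 6, 8, 12, 16, 24, 32, 48, 64, 96, 192.
Test each divisor d:
74^1 ≡ 74 (mod 193)
74^2 ≡ 72 (mod 193)
74^3 ≡ 117 (mod 193)
74^4 ≡ 166 (mod 193)
74^6 ≡ 179 (mod 193)
74^8 ≡ 150 (mod 193)
74^12 ≡ 3 (mod 193)
74^16 ≡ 112 (mod 193)
74^24 ≡ 9 (mod 193)
74^32 ≡ 192 (mod 193)
74^48 ≡ 81 (mod 193)
74^64 ≡ 1 (mod 193) ✓
Hence ord(74) = 64.

64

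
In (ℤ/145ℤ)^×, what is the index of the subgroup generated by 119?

4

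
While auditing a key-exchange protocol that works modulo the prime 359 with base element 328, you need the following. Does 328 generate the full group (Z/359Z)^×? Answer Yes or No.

φ(359) = 359 − 1 = 358 = 2 · 179.
It suffices to check that the order of 328 is not a proper divisor of 358: compute 328^(358/q) for q ∈ {2, 179}.
328^179 ≡ 1 (mod 359)  [q = 2: ≡ 1 ✗]
328^2 ≡ 243 (mod 359)  [q = 179: ≢ 1 ✓]
The check at q = 2 fails, so 328 generates a proper subgroup.

No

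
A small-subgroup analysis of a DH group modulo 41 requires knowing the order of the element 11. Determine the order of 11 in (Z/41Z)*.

ord(11) | φ(41) = 41 − 1 = 40 = 2^3 · 5.
Divisors of 40: 1, 2, 4, 5, 8, 10, 20, 40.
Evaluate successive powers at the divisors of 40:
11^1 ≡ 11 (mod 41)
11^2 ≡ 39 (mod 41)
11^4 ≡ 4 (mod 41)
11^5 ≡ 3 (mod 41)
11^8 ≡ 16 (mod 41)
11^10 ≡ 9 (mod 41)
11^20 ≡ 40 (mod 41)
11^40 ≡ 1 (mod 41) ✓
Therefore the multiplicative order of 11 modulo 41 is 40.

40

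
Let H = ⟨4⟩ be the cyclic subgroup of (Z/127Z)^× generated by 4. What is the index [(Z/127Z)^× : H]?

ord(4) | φ(127) = 127 − 1 = 126 = 2 · 3^2 · 7.
Divisors of 126: 1, 2, 3, 6, 7, 9, 14, 18, 21, 42, 63, 126.
Compute 4^d (mod 127) for the divisors d until we hit 1:
4^1 ≡ 4
4^2 ≡ 16
4^3 ≡ 64
4^6 ≡ 32
4^7 ≡ 1
Thus |⟨4⟩| = ord(4) = 7.
Index = |(Z/127Z)^×| / |⟨4⟩| = 126 / 7 = 18.

18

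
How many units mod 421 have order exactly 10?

4

φ(421) = 421 − 1 = 420 = 2^2 · 3 · 5 · 7.
Since (Z/421Z)^× is cyclic of order 420, the number of elements of order d is φ(d) when d | 420 and 0 otherwise.
10 = 2 · 5 divides 420, and φ(10) = 4.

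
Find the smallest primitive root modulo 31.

3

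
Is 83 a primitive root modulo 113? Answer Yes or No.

No

φ(113) = 113 − 1 = 112 = 2^4 · 7.
83 is a primitive root mod 113 iff 83^(φ(113)/q) ≢ 1 for every prime q | φ(113), i.e. q ∈ {2, 7}.
83^56 ≡ 1 (mod 113)  [q = 2: ≡ 1 ✗]
83^16 ≡ 109 (mod 113)  [q = 7: ≢ 1 ✓]
83^56 ≡ 1 shows ord(83) | 56, strictly less than φ(113); not a primitive root.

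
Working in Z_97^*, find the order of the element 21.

96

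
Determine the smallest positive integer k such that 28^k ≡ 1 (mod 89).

88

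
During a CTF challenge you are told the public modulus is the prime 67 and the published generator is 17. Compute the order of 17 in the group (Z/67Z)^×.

33

Since 17 ∈ (Z/67Z)^×, its order divides φ(67) = 67 − 1 = 66 = 2 · 3 · 11.
Divisors of 66: 1, 2, 3, 6, 11, 22, 33, 66.
Evaluate successive powers at the divisors of 66:
17^1 ≡ 17 (mod 67)
17^2 ≡ 21 (mod 67)
17^3 ≡ 22 (mod 67)
17^6 ≡ 15 (mod 67)
17^11 ≡ 29 (mod 67)
17^22 ≡ 37 (mod 67)
17^33 ≡ 1 (mod 67) ✓
Therefore the multiplicative order of 17 modulo 67 is 33.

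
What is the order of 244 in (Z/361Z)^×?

171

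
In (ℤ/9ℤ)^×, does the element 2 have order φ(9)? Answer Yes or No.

Yes

φ(9) = φ(3^2) = 3·(3−1) = 6 = 2 · 3.
2 is a primitive root mod 9 iff 2^(φ(9)/q) ≢ 1 for every prime q | φ(9), i.e. q ∈ {2, 3}.
2^3 ≡ 8 (mod 9)  [q = 2: ≢ 1 ✓]
2^2 ≡ 4 (mod 9)  [q = 3: ≢ 1 ✓]
None equal 1, so ord_9(2) = 6: 2 is a primitive root.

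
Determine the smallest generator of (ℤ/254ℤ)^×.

φ(254) = φ(2)·φ(127) = 1·126 = 126 = 2 · 3^2 · 7.
g is a primitive root iff g^(126/q) ≢ 1 (mod 254) for each prime q ∈ {2, 3, 7}.
g = 2: gcd(2, 254) = 2 > 1, not a unit — skip.
g = 3: 3^63 ≡ 253; 3^42 ≡ 107; 3^18 ≡ 131 — none is 1, so 3 is a primitive root.
So 3 is the smallest generator of (Z/254Z)^×.

3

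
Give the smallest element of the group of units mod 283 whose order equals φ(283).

φ(283) = 283 − 1 = 282 = 2 · 3 · 47.
Test candidates g = 2, 3, … against the prime factors q ∈ {2, 3, 47} of φ(283): g is a generator iff g^(282/q) ≢ 1 for every such q.
g = 2: 2^141 ≡ 282; 2^94 ≡ 1 — hits 1, so not a primitive root.
g = 3: 3^141 ≡ 282; 3^94 ≡ 238; 3^6 ≡ 163 — none is 1, so 3 is a primitive root.
The smallest primitive root modulo 283 is 3.

3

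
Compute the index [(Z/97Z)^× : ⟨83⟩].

Since 83 ∈ (Z/97Z)^×, its order divides φ(97) = 97 − 1 = 96 = 2^5 · 3.
Divisors of 96: 1, 2, 3, 4, 6, 8, 12, 16, 24, 32, 48, 96.
Evaluate successive powers at the divisors of 96:
83^1 ≡ 83 (mod 97)
83^2 ≡ 2 (mod 97)
83^3 ≡ 69 (mod 97)
83^4 ≡ 4 (mod 97)
83^6 ≡ 8 (mod 97)
83^8 ≡ 16 (mod 97)
83^12 ≡ 64 (mod 97)
83^16 ≡ 62 (mod 97)
83^24 ≡ 22 (mod 97)
83^32 ≡ 61 (mod 97)
83^48 ≡ 96 (mod 97)
83^96 ≡ 1 (mod 97) ✓
Thus |⟨83⟩| = ord(83) = 96.
Index = |(Z/97Z)^×| / |⟨83⟩| = 96 / 96 = 1.

1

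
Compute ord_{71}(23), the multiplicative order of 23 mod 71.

14

Since 23 ∈ (Z/71Z)^×, its order divides φ(71) = 71 − 1 = 70 = 2 · 5 · 7.
Divisors of 70: 1, 2, 5, 7, 10, 14, 35, 70.
Check 23^d mod 71 for each divisor in increasing order:
23^1 ≡ 23 (mod 71)
23^2 ≡ 32 (mod 71)
23^5 ≡ 51 (mod 71)
23^7 ≡ 70 (mod 71)
23^10 ≡ 45 (mod 71)
23^14 ≡ 1 (mod 71) ✓
So ord_71(23) = 14.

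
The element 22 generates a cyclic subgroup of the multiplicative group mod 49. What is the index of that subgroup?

Since 22 ∈ (Z/49Z)^×, its order divides φ(49) = φ(7^2) = 7·(7−1) = 42 = 2 · 3 · 7.
Divisors of 42: 1, 2, 3, 6, 7, 14, 21, 42.
Check 22^d mod 49 for each divisor in increasing order:
22^1 ≡ 22
22^2 ≡ 43
22^3 ≡ 15
22^6 ≡ 29
22^7 ≡ 1
So ord_49(22) = 7, hence |⟨22⟩| = 7.
[(Z/49Z)^× : ⟨22⟩] = 42/7 = 6.

6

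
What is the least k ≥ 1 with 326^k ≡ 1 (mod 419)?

By Lagrange's theorem, ord_419(326) divides φ(419) = 419 − 1 = 418 = 2 · 11 · 19.
Divisors of 418: 1, 2, 11, 19, 22, 38, 209, 418.
Check 326^d mod 419 for each divisor in increasing order:
326^1 ≡ 326 (mod 419)
326^2 ≡ 269 (mod 419)
326^11 ≡ 208 (mod 419)
326^19 ≡ 69 (mod 419)
326^22 ≡ 107 (mod 419)
326^38 ≡ 152 (mod 419)
326^209 ≡ 1 (mod 419) ✓
The smallest such exponent is 209, so the order of 326 is 209.

209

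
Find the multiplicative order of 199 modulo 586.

146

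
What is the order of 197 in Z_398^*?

198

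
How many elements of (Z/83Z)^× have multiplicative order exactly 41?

40

φ(83) = 83 − 1 = 82 = 2 · 41.
(Z/83Z)^× is cyclic (|G| = 82); a cyclic group of order m has exactly φ(d) elements of each order d | m, and none otherwise.
41 | 82, and φ(41) = 41 − 1 = 40.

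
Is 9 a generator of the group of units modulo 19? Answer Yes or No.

No

φ(19) = 19 − 1 = 18 = 2 · 3^2.
Test 9^(18/q) mod 19 for each prime factor q of 18:
9^9 ≡ 1 (mod 19)  [q = 2: ≡ 1 ✗]
9^6 ≡ 11 (mod 19)  [q = 3: ≢ 1 ✓]
Since 9^9 ≡ 1, the order of 9 divides 9 < 18, so 9 is not a primitive root.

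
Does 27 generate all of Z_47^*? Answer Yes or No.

No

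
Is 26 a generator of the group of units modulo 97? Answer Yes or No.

φ(97) = 97 − 1 = 96 = 2^5 · 3.
26 is a primitive root mod 97 iff 26^(φ(97)/q) ≢ 1 for every prime q | φ(97), i.e. q ∈ {2, 3}.
26^48 ≡ 96 (mod 97)  [q = 2: ≢ 1 ✓]
26^32 ≡ 61 (mod 97)  [q = 3: ≢ 1 ✓]
Every test exponent gives a nontrivial residue, hence 26 generates the full group.

Yes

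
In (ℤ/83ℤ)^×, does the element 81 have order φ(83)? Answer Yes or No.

No

φ(83) = 83 − 1 = 82 = 2 · 41.
Test 81^(82/q) mod 83 for each prime factor q of 82:
81^41 ≡ 1 (mod 83)  [q = 2: ≡ 1 ✗]
81^2 ≡ 4 (mod 83)  [q = 41: ≢ 1 ✓]
The check at q = 2 fails, so 81 generates a proper subgroup.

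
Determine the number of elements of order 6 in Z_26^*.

2

φ(26) = φ(2)·φ(13) = 1·12 = 12 = 2^2 · 3.
Since (Z/26Z)^× is cyclic of order 12, the number of elements of order d is φ(d) when d | 12 and 0 otherwise.
6 = 2 · 3 divides 12, and φ(6) = 2.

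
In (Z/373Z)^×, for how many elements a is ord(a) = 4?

φ(373) = 373 − 1 = 372 = 2^2 · 3 · 31.
In a cyclic group of order 372, there are φ(d) elements of order d for each divisor d of 372, and zero for non-divisors.
4 = 2^2 divides 372, and φ(4) = 2.

2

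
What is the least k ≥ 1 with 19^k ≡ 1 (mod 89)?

88

The order of 19 must divide φ(89) = 89 − 1 = 88 = 2^3 · 11.
Divisors of 88: 1, 2, 4, 8, 11, 22, 44, 88.
Test each divisor d:
19^1 ≡ 19 (mod 89)
19^2 ≡ 5 (mod 89)
19^4 ≡ 25 (mod 89)
19^8 ≡ 2 (mod 89)
19^11 ≡ 12 (mod 89)
19^22 ≡ 55 (mod 89)
19^44 ≡ 88 (mod 89)
19^88 ≡ 1 (mod 89) ✓
Therefore the multiplicative order of 19 modulo 89 is 88.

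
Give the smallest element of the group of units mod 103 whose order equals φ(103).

φ(103) = 103 − 1 = 102 = 2 · 3 · 17.
g is a primitive root iff g^(102/q) ≢ 1 (mod 103) for each prime q ∈ {2, 3, 17}.
g = 2: 2^51 ≡ 1 — hits 1, so not a primitive root.
g = 3: 3^51 ≡ 102; 3^34 ≡ 1 — hits 1, so not a primitive root.
g = 4: 4^51 ≡ 1 — hits 1, so not a primitive root.
g = 5: 5^51 ≡ 102; 5^34 ≡ 56; 5^6 ≡ 72 — none is 1, so 5 is a primitive root.
The smallest primitive root modulo 103 is 5.

5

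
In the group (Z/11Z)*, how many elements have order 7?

0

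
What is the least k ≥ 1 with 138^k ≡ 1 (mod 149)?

148

The order of 138 must divide φ(149) = 149 − 1 = 148 = 2^2 · 37.
Divisors of 148: 1, 2, 4, 37, 74, 148.
Test each divisor d:
138^1 ≡ 138 (mod 149)
138^2 ≡ 121 (mod 149)
138^4 ≡ 39 (mod 149)
138^37 ≡ 44 (mod 149)
138^74 ≡ 148 (mod 149)
138^148 ≡ 1 (mod 149) ✓
Hence ord(138) = 148.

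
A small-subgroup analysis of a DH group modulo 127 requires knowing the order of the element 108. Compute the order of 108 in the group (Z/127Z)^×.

By Lagrange's theorem, ord_127(108) divides φ(127) = 127 − 1 = 126 = 2 · 3^2 · 7.
Divisors of 126: 1, 2, 3, 6, 7, 9, 14, 18, 21, 42, 63, 126.
Test each divisor d:
108^1 ≡ 108 (mod 127)
108^2 ≡ 107 (mod 127)
108^3 ≡ 126 (mod 127)
108^6 ≡ 1 (mod 127) ✓
So ord_127(108) = 6.

6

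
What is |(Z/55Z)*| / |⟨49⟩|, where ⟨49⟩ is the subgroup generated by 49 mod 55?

4

The order of 49 must divide φ(55) = φ(5·11) = (5−1)·(11−1) = 4·10 = 40 = 2^3 · 5.
Divisors of 40: 1, 2, 4, 5, 8, 10, 20, 40.
Compute 49^d (mod 55) for the divisors d until we hit 1:
49^1 ≡ 49 (mod 55)
49^2 ≡ 36 (mod 55)
49^4 ≡ 31 (mod 55)
49^5 ≡ 34 (mod 55)
49^8 ≡ 26 (mod 55)
49^10 ≡ 1 (mod 55) ✓
Thus |⟨49⟩| = ord(49) = 10.
[(Z/55Z)^× : ⟨49⟩] = 40/10 = 4.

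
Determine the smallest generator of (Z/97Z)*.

5

φ(97) = 97 − 1 = 96 = 2^5 · 3.
Test candidates g = 2, 3, … against the prime factors q ∈ {2, 3} of φ(97): g is a generator iff g^(96/q) ≢ 1 for every such q.
g = 2: 2^48 ≡ 1 — hits 1, so not a primitive root.
g = 3: 3^48 ≡ 1 — hits 1, so not a primitive root.
g = 4: 4^48 ≡ 1 — hits 1, so not a primitive root.
g = 5: 5^48 ≡ 96; 5^32 ≡ 35 — none is 1, so 5 is a primitive root.
So 5 is the smallest generator of (Z/97Z)^×.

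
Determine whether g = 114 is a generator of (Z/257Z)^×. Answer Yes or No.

φ(257) = 257 − 1 = 256 = 2^8.
An element g generates (Z/257Z)^× iff g^(256/q) ≢ 1 (mod 257) for each prime q ∈ {2}.
114^128 ≡ 1 (mod 257)  [q = 2: ≡ 1 ✗]
The check at q = 2 fails, so 114 generates a proper subgroup.

No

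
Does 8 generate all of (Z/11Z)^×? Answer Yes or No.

Yes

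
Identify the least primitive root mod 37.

φ(37) = 37 − 1 = 36 = 2^2 · 3^2.
g is a primitive root iff g^(36/q) ≢ 1 (mod 37) for each prime q ∈ {2, 3}.
g = 2: 2^18 ≡ 36; 2^12 ≡ 26 — none is 1, so 2 is a primitive root.
Hence the least primitive root of 37 is 2.

2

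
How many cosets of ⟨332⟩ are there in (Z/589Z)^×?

6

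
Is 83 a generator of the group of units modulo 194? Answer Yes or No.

φ(194) = φ(2)·φ(97) = 1·96 = 96 = 2^5 · 3.
An element g generates (Z/194Z)^× iff g^(96/q) ≢ 1 (mod 194) for each prime q ∈ {2, 3}.
83^48 ≡ 193 (mod 194)  [q = 2: ≢ 1 ✓]
83^32 ≡ 61 (mod 194)  [q = 3: ≢ 1 ✓]
Every test exponent gives a nontrivial residue, hence 83 generates the full group.

Yes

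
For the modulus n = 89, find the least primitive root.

φ(89) = 89 − 1 = 88 = 2^3 · 11.
g is a primitive root iff g^(88/q) ≢ 1 (mod 89) for each prime q ∈ {2, 11}.
g = 2: 2^44 ≡ 1 — hits 1, so not a primitive root.
g = 3: 3^44 ≡ 88; 3^8 ≡ 64 — none is 1, so 3 is a primitive root.
The smallest primitive root modulo 89 is 3.

3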